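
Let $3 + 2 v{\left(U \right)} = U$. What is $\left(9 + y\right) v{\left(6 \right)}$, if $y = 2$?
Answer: $\frac{33}{2} \approx 16.5$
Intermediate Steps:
$v{\left(U \right)} = - \frac{3}{2} + \frac{U}{2}$
$\left(9 + y\right) v{\left(6 \right)} = \left(9 + 2\right) \left(- \frac{3}{2} + \frac{1}{2} \cdot 6\right) = 11 \left(- \frac{3}{2} + 3\right) = 11 \cdot \frac{3}{2} = \frac{33}{2}$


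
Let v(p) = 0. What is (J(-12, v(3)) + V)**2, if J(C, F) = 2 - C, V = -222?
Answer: 43264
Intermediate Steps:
(J(-12, v(3)) + V)**2 = ((2 - 1*(-12)) - 222)**2 = ((2 + 12) - 222)**2 = (14 - 222)**2 = (-208)**2 = 43264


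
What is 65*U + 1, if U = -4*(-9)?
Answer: 2341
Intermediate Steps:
U = 36
65*U + 1 = 65*36 + 1 = 2340 + 1 = 2341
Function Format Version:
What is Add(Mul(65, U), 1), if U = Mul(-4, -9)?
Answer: 2341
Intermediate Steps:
U = 36
Add(Mul(65, U), 1) = Add(Mul(65, 36), 1) = Add(2340, 1) = 2341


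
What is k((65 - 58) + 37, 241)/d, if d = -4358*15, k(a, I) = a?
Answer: -22/32685 ≈ -0.00067309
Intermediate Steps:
d = -65370
k((65 - 58) + 37, 241)/d = ((65 - 58) + 37)/(-65370) = (7 + 37)*(-1/65370) = 44*(-1/65370) = -22/32685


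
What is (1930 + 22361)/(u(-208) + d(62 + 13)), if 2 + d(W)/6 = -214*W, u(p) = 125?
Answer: -24291/96187 ≈ -0.25254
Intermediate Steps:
d(W) = -12 - 1284*W (d(W) = -12 + 6*(-214*W) = -12 - 1284*W)
(1930 + 22361)/(u(-208) + d(62 + 13)) = (1930 + 22361)/(125 + (-12 - 1284*(62 + 13))) = 24291/(125 + (-12 - 1284*75)) = 24291/(125 + (-12 - 96300)) = 24291/(125 - 96312) = 24291/(-96187) = 24291*(-1/96187) = -24291/96187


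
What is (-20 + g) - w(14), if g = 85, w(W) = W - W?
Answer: 65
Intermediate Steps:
w(W) = 0
(-20 + g) - w(14) = (-20 + 85) - 1*0 = 65 + 0 = 65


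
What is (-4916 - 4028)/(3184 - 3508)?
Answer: 2236/81 ≈ 27.605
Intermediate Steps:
(-4916 - 4028)/(3184 - 3508) = -8944/(-324) = -8944*(-1/324) = 2236/81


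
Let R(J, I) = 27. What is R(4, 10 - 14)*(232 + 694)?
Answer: 25002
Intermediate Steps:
R(4, 10 - 14)*(232 + 694) = 27*(232 + 694) = 27*926 = 25002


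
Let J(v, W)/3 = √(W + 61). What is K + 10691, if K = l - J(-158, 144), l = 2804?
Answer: 13495 - 3*√205 ≈ 13452.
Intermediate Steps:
J(v, W) = 3*√(61 + W) (J(v, W) = 3*√(W + 61) = 3*√(61 + W))
K = 2804 - 3*√205 (K = 2804 - 3*√(61 + 144) = 2804 - 3*√205 ≈ 2761.0)
K + 10691 = (2804 - 3*√205) + 10691 = 13495 - 3*√205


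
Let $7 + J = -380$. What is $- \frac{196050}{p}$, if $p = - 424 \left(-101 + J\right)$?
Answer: $- \frac{98025}{103456} \approx -0.9475$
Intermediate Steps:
$J = -387$ ($J = -7 - 380 = -387$)
$p = 206912$ ($p = - 424 \left(-101 - 387\right) = \left(-424\right) \left(-488\right) = 206912$)
$- \frac{196050}{p} = - \frac{196050}{206912} = \left(-196050\right) \frac{1}{206912} = - \frac{98025}{103456}$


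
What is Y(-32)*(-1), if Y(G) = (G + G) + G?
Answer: 96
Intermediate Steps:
Y(G) = 3*G (Y(G) = 2*G + G = 3*G)
Y(-32)*(-1) = (3*(-32))*(-1) = -96*(-1) = 96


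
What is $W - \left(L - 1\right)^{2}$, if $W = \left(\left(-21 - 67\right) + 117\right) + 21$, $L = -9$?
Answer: $-50$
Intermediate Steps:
$W = 50$ ($W = \left(\left(-21 - 67\right) + 117\right) + 21 = \left(-88 + 117\right) + 21 = 29 + 21 = 50$)
$W - \left(L - 1\right)^{2} = 50 - \left(-9 - 1\right)^{2} = 50 - \left(-10\right)^{2} = 50 - 100 = -50$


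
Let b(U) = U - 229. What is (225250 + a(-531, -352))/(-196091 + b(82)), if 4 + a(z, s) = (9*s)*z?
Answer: -953727/98119 ≈ -9.7201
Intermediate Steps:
a(z, s) = -4 + 9*s*z (a(z, s) = -4 + (9*s)*z = -4 + 9*s*z)
b(U) = -229 + U
(225250 + a(-531, -352))/(-196091 + b(82)) = (225250 + (-4 + 9*(-352)*(-531)))/(-196091 + (-229 + 82)) = (225250 + (-4 + 1682208))/(-196091 - 147) = (225250 + 1682204)/(-196238) = 1907454*(-1/196238) = -953727/98119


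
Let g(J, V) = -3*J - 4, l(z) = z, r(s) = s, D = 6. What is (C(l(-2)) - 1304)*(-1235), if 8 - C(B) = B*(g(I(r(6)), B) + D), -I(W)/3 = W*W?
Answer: 795340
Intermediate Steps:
I(W) = -3*W² (I(W) = -3*W*W = -3*W²)
g(J, V) = -4 - 3*J
C(B) = 8 - 326*B (C(B) = 8 - B*((-4 - (-9)*6²) + 6) = 8 - B*((-4 - (-9)*36) + 6) = 8 - B*((-4 - 3*(-108)) + 6) = 8 - B*((-4 + 324) + 6) = 8 - B*(320 + 6) = 8 - B*326 = 8 - 326*B)
(C(l(-2)) - 1304)*(-1235) = ((8 - 326*(-2)) - 1304)*(-1235) = ((8 + 652) - 1304)*(-1235) = (660 - 1304)*(-1235) = -644*(-1235) = 795340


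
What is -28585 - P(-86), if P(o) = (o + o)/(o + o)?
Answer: -28586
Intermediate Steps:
P(o) = 1 (P(o) = (2*o)/((2*o)) = (2*o)*(1/(2*o)) = 1)
-28585 - P(-86) = -28585 - 1*1 = -28585 - 1 = -28586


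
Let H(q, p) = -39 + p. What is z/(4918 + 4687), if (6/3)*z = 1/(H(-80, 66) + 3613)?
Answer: 1/69924400 ≈ 1.4301e-8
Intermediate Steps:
z = 1/7280 (z = 1/(2*((-39 + 66) + 3613)) = 1/(2*(27 + 3613)) = (½)/3640 = (½)*(1/3640) = 1/7280 ≈ 0.00013736)
z/(4918 + 4687) = 1/(7280*(4918 + 4687)) = (1/7280)/9605 = (1/7280)*(1/9605) = 1/69924400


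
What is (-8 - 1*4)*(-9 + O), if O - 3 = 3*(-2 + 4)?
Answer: 0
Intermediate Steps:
O = 9 (O = 3 + 3*(-2 + 4) = 3 + 3*2 = 3 + 6 = 9)
(-8 - 1*4)*(-9 + O) = (-8 - 1*4)*(-9 + 9) = (-8 - 4)*0 = -12*0 = 0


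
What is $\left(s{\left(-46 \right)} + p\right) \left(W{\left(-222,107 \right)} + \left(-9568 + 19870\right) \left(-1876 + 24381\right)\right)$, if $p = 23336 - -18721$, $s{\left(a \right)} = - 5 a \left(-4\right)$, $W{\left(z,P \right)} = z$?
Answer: $9537460749456$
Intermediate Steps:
$s{\left(a \right)} = 20 a$
$p = 42057$ ($p = 23336 + 18721 = 42057$)
$\left(s{\left(-46 \right)} + p\right) \left(W{\left(-222,107 \right)} + \left(-9568 + 19870\right) \left(-1876 + 24381\right)\right) = \left(20 \left(-46\right) + 42057\right) \left(-222 + \left(-9568 + 19870\right) \left(-1876 + 24381\right)\right) = \left(-920 + 42057\right) \left(-222 + 10302 \cdot 22505\right) = 41137 \left(-222 + 231846510\right) = 41137 \cdot 231846288 = 9537460749456$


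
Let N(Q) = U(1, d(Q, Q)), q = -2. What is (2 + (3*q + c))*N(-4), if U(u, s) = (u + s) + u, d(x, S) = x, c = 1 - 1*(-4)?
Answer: -2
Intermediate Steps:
c = 5 (c = 1 + 4 = 5)
U(u, s) = s + 2*u (U(u, s) = (s + u) + u = s + 2*u)
N(Q) = 2 + Q (N(Q) = Q + 2*1 = Q + 2 = 2 + Q)
(2 + (3*q + c))*N(-4) = (2 + (3*(-2) + 5))*(2 - 4) = (2 + (-6 + 5))*(-2) = (2 - 1)*(-2) = 1*(-2) = -2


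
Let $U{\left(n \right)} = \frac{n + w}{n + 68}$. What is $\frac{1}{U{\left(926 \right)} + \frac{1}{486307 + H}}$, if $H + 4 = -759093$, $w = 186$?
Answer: $\frac{19368090}{21667249} \approx 0.89389$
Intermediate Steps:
$H = -759097$ ($H = -4 - 759093 = -759097$)
$U{\left(n \right)} = \frac{186 + n}{68 + n}$ ($U{\left(n \right)} = \frac{n + 186}{n + 68} = \frac{186 + n}{68 + n}$)
$\frac{1}{U{\left(926 \right)} + \frac{1}{486307 + H}} = \frac{1}{\frac{186 + 926}{68 + 926} + \frac{1}{486307 - 759097}} = \frac{1}{\frac{1}{994} \cdot 1112 + \frac{1}{-272790}} = \frac{1}{\frac{1}{994} \cdot 1112 - \frac{1}{272790}} = \frac{1}{\frac{556}{497} - \frac{1}{272790}} = \frac{1}{\frac{21667249}{19368090}} = \frac{19368090}{21667249}$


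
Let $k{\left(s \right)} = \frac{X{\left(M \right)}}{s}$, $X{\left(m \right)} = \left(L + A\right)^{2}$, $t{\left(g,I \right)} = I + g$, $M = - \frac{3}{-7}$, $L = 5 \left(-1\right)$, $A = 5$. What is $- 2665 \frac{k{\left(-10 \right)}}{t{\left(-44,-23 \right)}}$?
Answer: $0$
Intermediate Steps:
$L = -5$
$M = \frac{3}{7}$ ($M = \left(-3\right) \left(- \frac{1}{7}\right) = \frac{3}{7} \approx 0.42857$)
$X{\left(m \right)} = 0$ ($X{\left(m \right)} = \left(-5 + 5\right)^{2} = 0^{2} = 0$)
$k{\left(s \right)} = 0$ ($k{\left(s \right)} = \frac{0}{s} = 0$)
$- 2665 \frac{k{\left(-10 \right)}}{t{\left(-44,-23 \right)}} = - 2665 \frac{0}{-23 - 44} = - 2665 \frac{0}{-67} = - 2665 \cdot 0 \left(- \frac{1}{67}\right) = \left(-2665\right) 0 = 0$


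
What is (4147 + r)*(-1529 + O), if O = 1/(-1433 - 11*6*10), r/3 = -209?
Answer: -11264696960/2093 ≈ -5.3821e+6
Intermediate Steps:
r = -627 (r = 3*(-209) = -627)
O = -1/2093 (O = 1/(-1433 - 66*10) = 1/(-1433 - 660) = 1/(-2093) = -1/2093 ≈ -0.00047778)
(4147 + r)*(-1529 + O) = (4147 - 627)*(-1529 - 1/2093) = 3520*(-3200198/2093) = -11264696960/2093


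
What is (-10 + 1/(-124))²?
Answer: 1540081/15376 ≈ 100.16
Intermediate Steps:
(-10 + 1/(-124))² = (-10 - 1/124)² = (-1241/124)² = 1540081/15376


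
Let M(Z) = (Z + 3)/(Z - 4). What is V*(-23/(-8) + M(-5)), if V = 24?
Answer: 223/3 ≈ 74.333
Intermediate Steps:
M(Z) = (3 + Z)/(-4 + Z)
V*(-23/(-8) + M(-5)) = 24*(-23/(-8) + (3 - 5)/(-4 - 5)) = 24*(-23*(-⅛) - 2/(-9)) = 24*(23/8 - ⅑*(-2)) = 24*(23/8 + 2/9) = 24*(223/72) = 223/3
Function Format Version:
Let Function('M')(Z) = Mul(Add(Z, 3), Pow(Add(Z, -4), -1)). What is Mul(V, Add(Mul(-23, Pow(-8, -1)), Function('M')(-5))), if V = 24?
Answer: Rational(223, 3) ≈ 74.333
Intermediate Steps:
Function('M')(Z) = Mul(Pow(Add(-4, Z), -1), Add(3, Z)) (Function('M')(Z) = Mul(Add(3, Z), Pow(Add(-4, Z), -1)) = Mul(Pow(Add(-4, Z), -1), Add(3, Z)))
Mul(V, Add(Mul(-23, Pow(-8, -1)), Function('M')(-5))) = Mul(24, Add(Mul(-23, Pow(-8, -1)), Mul(Pow(Add(-4, -5), -1), Add(3, -5)))) = Mul(24, Add(Mul(-23, Rational(-1, 8)), Mul(Pow(-9, -1), -2))) = Mul(24, Add(Rational(23, 8), Mul(Rational(-1, 9), -2))) = Mul(24, Add(Rational(23, 8), Rational(2, 9))) = Mul(24, Rational(223, 72)) = Rational(223, 3)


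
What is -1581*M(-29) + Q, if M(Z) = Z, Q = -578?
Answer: 45271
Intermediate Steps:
-1581*M(-29) + Q = -1581*(-29) - 578 = 45849 - 578 = 45271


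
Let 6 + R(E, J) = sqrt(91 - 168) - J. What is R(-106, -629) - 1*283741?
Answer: -283118 + I*sqrt(77) ≈ -2.8312e+5 + 8.775*I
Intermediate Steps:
R(E, J) = -6 - J + I*sqrt(77) (R(E, J) = -6 + (sqrt(91 - 168) - J) = -6 + (sqrt(-77) - J) = -6 + (I*sqrt(77) - J) = -6 + (-J + I*sqrt(77)) = -6 - J + I*sqrt(77))
R(-106, -629) - 1*283741 = (-6 - 1*(-629) + I*sqrt(77)) - 1*283741 = (-6 + 629 + I*sqrt(77)) - 283741 = (623 + I*sqrt(77)) - 283741 = -283118 + I*sqrt(77)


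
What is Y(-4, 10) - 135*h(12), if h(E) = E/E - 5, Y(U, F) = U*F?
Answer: 500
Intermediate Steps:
Y(U, F) = F*U
h(E) = -4 (h(E) = 1 - 5 = -4)
Y(-4, 10) - 135*h(12) = 10*(-4) - 135*(-4) = -40 + 540 = 500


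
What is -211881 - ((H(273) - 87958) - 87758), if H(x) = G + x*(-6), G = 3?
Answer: -34530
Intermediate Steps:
H(x) = 3 - 6*x (H(x) = 3 + x*(-6) = 3 - 6*x)
-211881 - ((H(273) - 87958) - 87758) = -211881 - (((3 - 6*273) - 87958) - 87758) = -211881 - (((3 - 1638) - 87958) - 87758) = -211881 - ((-1635 - 87958) - 87758) = -211881 - (-89593 - 87758) = -211881 - 1*(-177351) = -211881 + 177351 = -34530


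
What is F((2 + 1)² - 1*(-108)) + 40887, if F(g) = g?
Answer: 41004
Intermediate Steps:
F((2 + 1)² - 1*(-108)) + 40887 = ((2 + 1)² - 1*(-108)) + 40887 = (3² + 108) + 40887 = (9 + 108) + 40887 = 117 + 40887 = 41004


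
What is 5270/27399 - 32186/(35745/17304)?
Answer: -5086529994302/326459085 ≈ -15581.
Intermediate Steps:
5270/27399 - 32186/(35745/17304) = 5270*(1/27399) - 32186/(35745*(1/17304)) = 5270/27399 - 32186/11915/5768 = 5270/27399 - 32186*5768/11915 = 5270/27399 - 185648848/11915 = -5086529994302/326459085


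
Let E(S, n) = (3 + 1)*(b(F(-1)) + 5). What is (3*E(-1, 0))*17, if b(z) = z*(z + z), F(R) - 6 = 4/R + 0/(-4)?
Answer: 2652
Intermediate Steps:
F(R) = 6 + 4/R (F(R) = 6 + (4/R + 0/(-4)) = 6 + (4/R + 0*(-1/4)) = 6 + (4/R + 0) = 6 + 4/R)
b(z) = 2*z**2 (b(z) = z*(2*z) = 2*z**2)
E(S, n) = 52 (E(S, n) = (3 + 1)*(2*(6 + 4/(-1))**2 + 5) = 4*(2*(6 + 4*(-1))**2 + 5) = 4*(2*(6 - 4)**2 + 5) = 4*(2*2**2 + 5) = 4*(2*4 + 5) = 4*(8 + 5) = 4*13 = 52)
(3*E(-1, 0))*17 = (3*52)*17 = 156*17 = 2652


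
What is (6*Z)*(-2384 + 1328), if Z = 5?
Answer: -31680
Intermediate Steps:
(6*Z)*(-2384 + 1328) = (6*5)*(-2384 + 1328) = 30*(-1056) = -31680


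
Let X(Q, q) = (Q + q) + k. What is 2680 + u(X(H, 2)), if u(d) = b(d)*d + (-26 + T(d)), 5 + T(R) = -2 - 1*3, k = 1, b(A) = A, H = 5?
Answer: 2708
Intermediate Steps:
T(R) = -10 (T(R) = -5 + (-2 - 1*3) = -5 + (-2 - 3) = -5 - 5 = -10)
X(Q, q) = 1 + Q + q (X(Q, q) = (Q + q) + 1 = 1 + Q + q)
u(d) = -36 + d**2 (u(d) = d*d + (-26 - 10) = d**2 - 36 = -36 + d**2)
2680 + u(X(H, 2)) = 2680 + (-36 + (1 + 5 + 2)**2) = 2680 + (-36 + 8**2) = 2680 + (-36 + 64) = 2680 + 28 = 2708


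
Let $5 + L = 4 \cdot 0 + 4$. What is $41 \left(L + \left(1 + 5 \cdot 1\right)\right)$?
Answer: $205$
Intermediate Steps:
$L = -1$ ($L = -5 + \left(4 \cdot 0 + 4\right) = -5 + \left(0 + 4\right) = -5 + 4 = -1$)
$41 \left(L + \left(1 + 5 \cdot 1\right)\right) = 41 \left(-1 + \left(1 + 5 \cdot 1\right)\right) = 41 \left(-1 + \left(1 + 5\right)\right) = 41 \left(-1 + 6\right) = 41 \cdot 5 = 205$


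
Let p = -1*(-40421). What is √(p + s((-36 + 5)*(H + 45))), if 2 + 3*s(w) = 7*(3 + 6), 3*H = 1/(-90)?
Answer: 14*√1857/3 ≈ 201.10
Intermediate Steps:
H = -1/270 (H = (⅓)/(-90) = (⅓)*(-1/90) = -1/270 ≈ -0.0037037)
s(w) = 61/3 (s(w) = -⅔ + (7*(3 + 6))/3 = -⅔ + (7*9)/3 = -⅔ + (⅓)*63 = -⅔ + 21 = 61/3)
p = 40421
√(p + s((-36 + 5)*(H + 45))) = √(40421 + 61/3) = √(121324/3) = 14*√1857/3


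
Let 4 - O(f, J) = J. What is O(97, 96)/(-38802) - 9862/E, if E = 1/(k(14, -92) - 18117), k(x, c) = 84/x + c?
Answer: 3482828446432/19401 ≈ 1.7952e+8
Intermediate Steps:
k(x, c) = c + 84/x
E = -1/18203 (E = 1/((-92 + 84/14) - 18117) = 1/((-92 + 84*(1/14)) - 18117) = 1/((-92 + 6) - 18117) = 1/(-86 - 18117) = 1/(-18203) = -1/18203 ≈ -5.4936e-5)
O(f, J) = 4 - J
O(97, 96)/(-38802) - 9862/E = (4 - 1*96)/(-38802) - 9862/(-1/18203) = (4 - 96)*(-1/38802) - 9862*(-18203) = -92*(-1/38802) + 179517986 = 46/19401 + 179517986 = 3482828446432/19401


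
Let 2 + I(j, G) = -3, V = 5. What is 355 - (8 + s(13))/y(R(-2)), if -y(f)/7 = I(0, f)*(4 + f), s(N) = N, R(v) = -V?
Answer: 1778/5 ≈ 355.60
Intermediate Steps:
R(v) = -5 (R(v) = -1*5 = -5)
I(j, G) = -5 (I(j, G) = -2 - 3 = -5)
y(f) = 140 + 35*f (y(f) = -(-35)*(4 + f) = -7*(-20 - 5*f) = 140 + 35*f)
355 - (8 + s(13))/y(R(-2)) = 355 - (8 + 13)/(140 + 35*(-5)) = 355 - 21/(140 - 175) = 355 - 21/(-35) = 355 - 21*(-1)/35 = 355 - 1*(-3/5) = 355 + 3/5 = 1778/5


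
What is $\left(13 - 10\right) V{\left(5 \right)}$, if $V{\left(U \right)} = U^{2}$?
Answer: $75$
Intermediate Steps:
$\left(13 - 10\right) V{\left(5 \right)} = \left(13 - 10\right) 5^{2} = 3 \cdot 25 = 75$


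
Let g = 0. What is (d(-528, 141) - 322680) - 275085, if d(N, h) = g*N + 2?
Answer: -597763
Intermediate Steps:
d(N, h) = 2 (d(N, h) = 0*N + 2 = 0 + 2 = 2)
(d(-528, 141) - 322680) - 275085 = (2 - 322680) - 275085 = -322678 - 275085 = -597763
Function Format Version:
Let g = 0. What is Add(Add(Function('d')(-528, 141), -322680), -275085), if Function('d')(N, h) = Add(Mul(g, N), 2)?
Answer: -597763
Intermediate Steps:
Function('d')(N, h) = 2 (Function('d')(N, h) = Add(Mul(0, N), 2) = Add(0, 2) = 2)
Add(Add(Function('d')(-528, 141), -322680), -275085) = Add(Add(2, -322680), -275085) = Add(-322678, -275085) = -597763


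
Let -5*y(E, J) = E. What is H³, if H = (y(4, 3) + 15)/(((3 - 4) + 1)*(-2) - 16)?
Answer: -357911/512000 ≈ -0.69905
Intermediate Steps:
y(E, J) = -E/5
H = -71/80 (H = (-⅕*4 + 15)/(((3 - 4) + 1)*(-2) - 16) = (-⅘ + 15)/((-1 + 1)*(-2) - 16) = 71/(5*(0*(-2) - 16)) = 71/(5*(0 - 16)) = (71/5)/(-16) = (71/5)*(-1/16) = -71/80 ≈ -0.88750)
H³ = (-71/80)³ = -357911/512000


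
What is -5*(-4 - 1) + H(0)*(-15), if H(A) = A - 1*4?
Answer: 85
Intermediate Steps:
H(A) = -4 + A (H(A) = A - 4 = -4 + A)
-5*(-4 - 1) + H(0)*(-15) = -5*(-4 - 1) + (-4 + 0)*(-15) = -5*(-5) - 4*(-15) = 25 + 60 = 85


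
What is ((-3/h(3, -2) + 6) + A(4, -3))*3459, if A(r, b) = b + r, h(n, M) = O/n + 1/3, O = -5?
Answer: 127983/4 ≈ 31996.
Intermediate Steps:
h(n, M) = 1/3 - 5/n (h(n, M) = -5/n + 1/3 = 1/3 - 5/n)
((-3/h(3, -2) + 6) + A(4, -3))*3459 = ((-3*9/(-15 + 3) + 6) + (-3 + 4))*3459 = ((-3/((1/3)*(1/3)*(-12)) + 6) + 1)*3459 = ((-3/(-4/3) + 6) + 1)*3459 = ((-3*(-3/4) + 6) + 1)*3459 = ((9/4 + 6) + 1)*3459 = (33/4 + 1)*3459 = (37/4)*3459 = 127983/4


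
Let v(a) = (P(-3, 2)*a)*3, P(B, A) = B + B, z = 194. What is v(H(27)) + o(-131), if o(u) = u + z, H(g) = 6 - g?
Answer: 441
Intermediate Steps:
o(u) = 194 + u (o(u) = u + 194 = 194 + u)
P(B, A) = 2*B
v(a) = -18*a (v(a) = ((2*(-3))*a)*3 = -6*a*3 = -18*a)
v(H(27)) + o(-131) = -18*(6 - 1*27) + (194 - 131) = -18*(6 - 27) + 63 = -18*(-21) + 63 = 378 + 63 = 441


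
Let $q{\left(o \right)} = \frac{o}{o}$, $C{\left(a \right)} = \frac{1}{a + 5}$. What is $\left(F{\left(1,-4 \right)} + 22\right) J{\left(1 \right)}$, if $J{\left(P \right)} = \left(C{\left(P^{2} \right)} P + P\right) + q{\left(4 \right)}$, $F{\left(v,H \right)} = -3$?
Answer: $\frac{247}{6} \approx 41.167$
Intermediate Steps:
$C{\left(a \right)} = \frac{1}{5 + a}$
$q{\left(o \right)} = 1$
$J{\left(P \right)} = 1 + P + \frac{P}{5 + P^{2}}$ ($J{\left(P \right)} = \left(\frac{P}{5 + P^{2}} + P\right) + 1 = \left(P + \frac{P}{5 + P^{2}}\right) + 1 = 1 + P + \frac{P}{5 + P^{2}}$)
$\left(F{\left(1,-4 \right)} + 22\right) J{\left(1 \right)} = \left(-3 + 22\right) \frac{1 + \left(1 + 1\right) \left(5 + 1^{2}\right)}{5 + 1^{2}} = 19 \frac{1 + 2 \left(5 + 1\right)}{5 + 1} = 19 \frac{1 + 2 \cdot 6}{6} = 19 \frac{1 + 12}{6} = 19 \cdot \frac{1}{6} \cdot 13 = 19 \cdot \frac{13}{6} = \frac{247}{6}$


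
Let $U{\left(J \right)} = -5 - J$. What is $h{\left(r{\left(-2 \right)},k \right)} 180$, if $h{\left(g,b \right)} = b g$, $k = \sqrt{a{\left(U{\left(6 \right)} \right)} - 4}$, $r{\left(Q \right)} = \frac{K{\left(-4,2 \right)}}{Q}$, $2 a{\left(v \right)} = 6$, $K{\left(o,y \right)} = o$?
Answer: $360 i \approx 360.0 i$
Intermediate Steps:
$a{\left(v \right)} = 3$ ($a{\left(v \right)} = \frac{1}{2} \cdot 6 = 3$)
$r{\left(Q \right)} = - \frac{4}{Q}$
$k = i$ ($k = \sqrt{3 - 4} = \sqrt{-1} = i \approx 1.0 i$)
$h{\left(r{\left(-2 \right)},k \right)} 180 = i \left(- \frac{4}{-2}\right) 180 = i \left(\left(-4\right) \left(- \frac{1}{2}\right)\right) 180 = i 2 \cdot 180 = 2 i 180 = 360 i$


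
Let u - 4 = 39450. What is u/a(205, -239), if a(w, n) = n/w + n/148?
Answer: -1197034360/84367 ≈ -14188.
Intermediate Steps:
u = 39454 (u = 4 + 39450 = 39454)
a(w, n) = n/148 + n/w (a(w, n) = n/w + n*(1/148) = n/w + n/148 = n/148 + n/w)
u/a(205, -239) = 39454/((1/148)*(-239) - 239/205) = 39454/(-239/148 - 239*1/205) = 39454/(-239/148 - 239/205) = 39454/(-84367/30340) = 39454*(-30340/84367) = -1197034360/84367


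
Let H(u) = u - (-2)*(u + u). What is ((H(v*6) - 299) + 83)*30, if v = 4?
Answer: -2880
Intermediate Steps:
H(u) = 5*u (H(u) = u - (-2)*2*u = u - (-4)*u = u + 4*u = 5*u)
((H(v*6) - 299) + 83)*30 = ((5*(4*6) - 299) + 83)*30 = ((5*24 - 299) + 83)*30 = ((120 - 299) + 83)*30 = (-179 + 83)*30 = -96*30 = -2880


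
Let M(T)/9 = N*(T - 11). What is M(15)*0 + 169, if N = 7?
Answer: 169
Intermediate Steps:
M(T) = -693 + 63*T (M(T) = 9*(7*(T - 11)) = 9*(7*(-11 + T)) = 9*(-77 + 7*T) = -693 + 63*T)
M(15)*0 + 169 = (-693 + 63*15)*0 + 169 = (-693 + 945)*0 + 169 = 252*0 + 169 = 0 + 169 = 169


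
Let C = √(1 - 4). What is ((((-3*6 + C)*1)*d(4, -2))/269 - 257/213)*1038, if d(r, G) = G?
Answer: -21266890/19099 - 2076*I*√3/269 ≈ -1113.5 - 13.367*I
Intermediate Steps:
C = I*√3 (C = √(-3) = I*√3 ≈ 1.732*I)
((((-3*6 + C)*1)*d(4, -2))/269 - 257/213)*1038 = ((((-3*6 + I*√3)*1)*(-2))/269 - 257/213)*1038 = ((((-18 + I*√3)*1)*(-2))*(1/269) - 257*1/213)*1038 = (((-18 + I*√3)*(-2))*(1/269) - 257/213)*1038 = ((36 - 2*I*√3)*(1/269) - 257/213)*1038 = ((36/269 - 2*I*√3/269) - 257/213)*1038 = (-61465/57297 - 2*I*√3/269)*1038 = -21266890/19099 - 2076*I*√3/269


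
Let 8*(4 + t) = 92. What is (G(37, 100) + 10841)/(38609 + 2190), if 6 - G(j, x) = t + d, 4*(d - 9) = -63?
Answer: 43385/163196 ≈ 0.26585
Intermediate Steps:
d = -27/4 (d = 9 + (1/4)*(-63) = 9 - 63/4 = -27/4 ≈ -6.7500)
t = 15/2 (t = -4 + (1/8)*92 = -4 + 23/2 = 15/2 ≈ 7.5000)
G(j, x) = 21/4 (G(j, x) = 6 - (15/2 - 27/4) = 6 - 1*3/4 = 6 - 3/4 = 21/4)
(G(37, 100) + 10841)/(38609 + 2190) = (21/4 + 10841)/(38609 + 2190) = (43385/4)/40799 = (43385/4)*(1/40799) = 43385/163196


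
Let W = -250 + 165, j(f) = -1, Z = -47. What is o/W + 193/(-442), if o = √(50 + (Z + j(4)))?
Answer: -193/442 - √2/85 ≈ -0.45329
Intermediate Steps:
W = -85
o = √2 (o = √(50 + (-47 - 1)) = √(50 - 48) = √2 ≈ 1.4142)
o/W + 193/(-442) = √2/(-85) + 193/(-442) = √2*(-1/85) + 193*(-1/442) = -√2/85 - 193/442 = -193/442 - √2/85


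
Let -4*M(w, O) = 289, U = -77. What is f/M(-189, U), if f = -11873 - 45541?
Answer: 229656/289 ≈ 794.66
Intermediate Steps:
M(w, O) = -289/4 (M(w, O) = -¼*289 = -289/4)
f = -57414
f/M(-189, U) = -57414/(-289/4) = -57414*(-4/289) = 229656/289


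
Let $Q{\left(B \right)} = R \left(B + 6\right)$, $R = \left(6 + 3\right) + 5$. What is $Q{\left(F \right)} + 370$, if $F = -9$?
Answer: $328$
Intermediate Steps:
$R = 14$ ($R = 9 + 5 = 14$)
$Q{\left(B \right)} = 84 + 14 B$ ($Q{\left(B \right)} = 14 \left(B + 6\right) = 14 \left(6 + B\right) = 84 + 14 B$)
$Q{\left(F \right)} + 370 = \left(84 + 14 \left(-9\right)\right) + 370 = \left(84 - 126\right) + 370 = -42 + 370 = 328$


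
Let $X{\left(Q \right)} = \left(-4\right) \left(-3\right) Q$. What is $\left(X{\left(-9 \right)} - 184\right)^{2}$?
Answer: $85264$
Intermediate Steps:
$X{\left(Q \right)} = 12 Q$
$\left(X{\left(-9 \right)} - 184\right)^{2} = \left(12 \left(-9\right) - 184\right)^{2} = \left(-108 - 184\right)^{2} = \left(-292\right)^{2} = 85264$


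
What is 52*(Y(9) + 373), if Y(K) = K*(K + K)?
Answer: 27820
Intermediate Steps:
Y(K) = 2*K² (Y(K) = K*(2*K) = 2*K²)
52*(Y(9) + 373) = 52*(2*9² + 373) = 52*(2*81 + 373) = 52*(162 + 373) = 52*535 = 27820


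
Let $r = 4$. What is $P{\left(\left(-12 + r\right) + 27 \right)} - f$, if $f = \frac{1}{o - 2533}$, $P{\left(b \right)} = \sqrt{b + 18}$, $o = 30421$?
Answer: $- \frac{1}{27888} + \sqrt{37} \approx 6.0827$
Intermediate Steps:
$P{\left(b \right)} = \sqrt{18 + b}$
$f = \frac{1}{27888}$ ($f = \frac{1}{30421 - 2533} = \frac{1}{27888} \approx 3.5858 \cdot 10^{-5}$)
$P{\left(\left(-12 + r\right) + 27 \right)} - f = \sqrt{18 + \left(\left(-12 + 4\right) + 27\right)} - \frac{1}{27888} = \sqrt{18 + \left(-8 + 27\right)} - \frac{1}{27888} = \sqrt{18 + 19} - \frac{1}{27888} = \sqrt{37} - \frac{1}{27888} = - \frac{1}{27888} + \sqrt{37}$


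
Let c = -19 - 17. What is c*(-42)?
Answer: 1512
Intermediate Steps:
c = -36
c*(-42) = -36*(-42) = 1512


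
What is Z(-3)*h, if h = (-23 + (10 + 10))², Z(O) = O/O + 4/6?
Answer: 15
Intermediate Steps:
Z(O) = 5/3 (Z(O) = 1 + 4*(⅙) = 1 + ⅔ = 5/3)
h = 9 (h = (-23 + 20)² = (-3)² = 9)
Z(-3)*h = (5/3)*9 = 15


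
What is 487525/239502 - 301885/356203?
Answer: 101355806305/85311330906 ≈ 1.1881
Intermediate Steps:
487525/239502 - 301885/356203 = 101355806305/85311330906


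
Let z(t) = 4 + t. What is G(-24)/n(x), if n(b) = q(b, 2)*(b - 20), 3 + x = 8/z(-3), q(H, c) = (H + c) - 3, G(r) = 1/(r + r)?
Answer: 1/2880 ≈ 0.00034722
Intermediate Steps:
G(r) = 1/(2*r)
q(H, c) = -3 + H + c
x = 5 (x = -3 + 8/(4 - 3) = -3 + 8/1 = -3 + 8*1 = -3 + 8 = 5)
n(b) = (-1 + b)*(-20 + b) (n(b) = (-3 + b + 2)*(b - 20) = (-1 + b)*(-20 + b))
G(-24)/n(x) = ((½)/(-24))/(((-1 + 5)*(-20 + 5))) = ((½)*(-1/24))/((4*(-15))) = -1/48/(-60) = -1/48*(-1/60) = 1/2880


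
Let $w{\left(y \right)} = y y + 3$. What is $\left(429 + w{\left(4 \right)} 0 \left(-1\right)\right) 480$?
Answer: $205920$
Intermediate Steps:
$w{\left(y \right)} = 3 + y^{2}$ ($w{\left(y \right)} = y^{2} + 3 = 3 + y^{2}$)
$\left(429 + w{\left(4 \right)} 0 \left(-1\right)\right) 480 = \left(429 + \left(3 + 4^{2}\right) 0 \left(-1\right)\right) 480 = \left(429 + \left(3 + 16\right) 0 \left(-1\right)\right) 480 = \left(429 + 19 \cdot 0 \left(-1\right)\right) 480 = \left(429 + 0 \left(-1\right)\right) 480 = \left(429 + 0\right) 480 = 429 \cdot 480 = 205920$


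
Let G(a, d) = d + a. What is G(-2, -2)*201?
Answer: -804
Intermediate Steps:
G(a, d) = a + d
G(-2, -2)*201 = (-2 - 2)*201 = -4*201 = -804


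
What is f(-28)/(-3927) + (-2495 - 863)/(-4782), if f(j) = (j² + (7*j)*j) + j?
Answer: -132317/149039 ≈ -0.88780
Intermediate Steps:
f(j) = j + 8*j² (f(j) = (j² + 7*j²) + j = 8*j² + j = j + 8*j²)
f(-28)/(-3927) + (-2495 - 863)/(-4782) = -28*(1 + 8*(-28))/(-3927) + (-2495 - 863)/(-4782) = -28*(1 - 224)*(-1/3927) - 3358*(-1/4782) = -28*(-223)*(-1/3927) + 1679/2391 = 6244*(-1/3927) + 1679/2391 = -892/561 + 1679/2391 = -132317/149039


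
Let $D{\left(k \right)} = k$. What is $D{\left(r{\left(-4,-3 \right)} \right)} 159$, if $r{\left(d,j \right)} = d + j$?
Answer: $-1113$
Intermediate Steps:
$D{\left(r{\left(-4,-3 \right)} \right)} 159 = \left(-4 - 3\right) 159 = \left(-7\right) 159 = -1113$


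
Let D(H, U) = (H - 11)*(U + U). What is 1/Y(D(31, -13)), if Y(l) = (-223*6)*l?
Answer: 1/695760 ≈ 1.4373e-6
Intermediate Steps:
D(H, U) = 2*U*(-11 + H) (D(H, U) = (-11 + H)*(2*U) = 2*U*(-11 + H))
Y(l) = -1338*l
1/Y(D(31, -13)) = 1/(-2676*(-13)*(-11 + 31)) = 1/(-2676*(-13)*20) = 1/(-1338*(-520)) = 1/695760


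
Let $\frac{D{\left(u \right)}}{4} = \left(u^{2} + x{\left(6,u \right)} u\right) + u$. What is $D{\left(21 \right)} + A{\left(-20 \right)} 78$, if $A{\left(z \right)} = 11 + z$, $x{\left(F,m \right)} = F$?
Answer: $1650$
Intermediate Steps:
$D{\left(u \right)} = 4 u^{2} + 28 u$ ($D{\left(u \right)} = 4 \left(\left(u^{2} + 6 u\right) + u\right) = 4 \left(u^{2} + 7 u\right) = 4 u^{2} + 28 u$)
$D{\left(21 \right)} + A{\left(-20 \right)} 78 = 4 \cdot 21 \left(7 + 21\right) + \left(11 - 20\right) 78 = 4 \cdot 21 \cdot 28 - 702 = 2352 - 702 = 1650$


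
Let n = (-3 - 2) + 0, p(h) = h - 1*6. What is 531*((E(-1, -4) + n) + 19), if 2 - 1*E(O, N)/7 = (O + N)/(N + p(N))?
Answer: 27081/2 ≈ 13541.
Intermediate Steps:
p(h) = -6 + h (p(h) = h - 6 = -6 + h)
E(O, N) = 14 - 7*(N + O)/(-6 + 2*N) (E(O, N) = 14 - 7*(O + N)/(N + (-6 + N)) = 14 - 7*(N + O)/(-6 + 2*N))
n = -5 (n = -5 + 0 = -5)
531*((E(-1, -4) + n) + 19) = 531*((7*(-12 - 1*(-1) + 3*(-4))/(2*(-3 - 4)) - 5) + 19) = 531*(((7/2)*(-12 + 1 - 12)/(-7) - 5) + 19) = 531*(((7/2)*(-⅐)*(-23) - 5) + 19) = 531*((23/2 - 5) + 19) = 531*(13/2 + 19) = 531*(51/2) = 27081/2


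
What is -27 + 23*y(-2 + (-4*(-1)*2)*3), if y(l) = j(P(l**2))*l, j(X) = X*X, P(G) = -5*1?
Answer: 12623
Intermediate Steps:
P(G) = -5
j(X) = X**2
y(l) = 25*l (y(l) = (-5)**2*l = 25*l)
-27 + 23*y(-2 + (-4*(-1)*2)*3) = -27 + 23*(25*(-2 + (-4*(-1)*2)*3)) = -27 + 23*(25*(-2 + (4*2)*3)) = -27 + 23*(25*(-2 + 8*3)) = -27 + 23*(25*(-2 + 24)) = -27 + 23*(25*22) = -27 + 23*550 = -27 + 12650 = 12623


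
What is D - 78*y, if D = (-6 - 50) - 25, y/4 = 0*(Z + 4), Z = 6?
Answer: -81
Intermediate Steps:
y = 0 (y = 4*(0*(6 + 4)) = 4*(0*10) = 4*0 = 0)
D = -81 (D = -56 - 25 = -81)
D - 78*y = -81 - 78*0 = -81 + 0 = -81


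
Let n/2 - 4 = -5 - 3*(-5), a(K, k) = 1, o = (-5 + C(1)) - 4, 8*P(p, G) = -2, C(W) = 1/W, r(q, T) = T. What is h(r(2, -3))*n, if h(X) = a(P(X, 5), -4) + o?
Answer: -196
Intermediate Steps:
P(p, G) = -¼ (P(p, G) = (⅛)*(-2) = -¼)
o = -8 (o = (-5 + 1/1) - 4 = (-5 + 1) - 4 = -4 - 4 = -8)
h(X) = -7 (h(X) = 1 - 8 = -7)
n = 28 (n = 8 + 2*(-5 - 3*(-5)) = 8 + 2*(-5 + 15) = 8 + 2*10 = 8 + 20 = 28)
h(r(2, -3))*n = -7*28 = -196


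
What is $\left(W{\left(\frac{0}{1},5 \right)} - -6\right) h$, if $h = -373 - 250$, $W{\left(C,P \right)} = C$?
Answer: $-3738$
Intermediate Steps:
$h = -623$ ($h = -373 - 250 = -623$)
$\left(W{\left(\frac{0}{1},5 \right)} - -6\right) h = \left(\frac{0}{1} - -6\right) \left(-623\right) = \left(0 \cdot 1 + 6\right) \left(-623\right) = \left(0 + 6\right) \left(-623\right) = 6 \left(-623\right) = -3738$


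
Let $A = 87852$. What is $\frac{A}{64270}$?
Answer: $\frac{43926}{32135} \approx 1.3669$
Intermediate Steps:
$\frac{A}{64270} = \frac{87852}{64270} = 87852 \cdot \frac{1}{64270} = \frac{43926}{32135}$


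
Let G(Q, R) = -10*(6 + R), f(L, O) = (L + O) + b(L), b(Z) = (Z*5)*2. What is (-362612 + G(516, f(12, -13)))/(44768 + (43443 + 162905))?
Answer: -181931/125558 ≈ -1.4490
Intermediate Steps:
b(Z) = 10*Z (b(Z) = (5*Z)*2 = 10*Z)
f(L, O) = O + 11*L (f(L, O) = (L + O) + 10*L = O + 11*L)
G(Q, R) = -60 - 10*R
(-362612 + G(516, f(12, -13)))/(44768 + (43443 + 162905)) = (-362612 + (-60 - 10*(-13 + 11*12)))/(44768 + (43443 + 162905)) = (-362612 + (-60 - 10*(-13 + 132)))/(44768 + 206348) = (-362612 + (-60 - 10*119))/251116 = (-362612 + (-60 - 1190))*(1/251116) = (-362612 - 1250)*(1/251116) = -363862*1/251116 = -181931/125558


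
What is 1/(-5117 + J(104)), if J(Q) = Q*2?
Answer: -1/4909 ≈ -0.00020371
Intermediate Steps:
J(Q) = 2*Q
1/(-5117 + J(104)) = 1/(-5117 + 2*104) = 1/(-5117 + 208) = 1/(-4909) = -1/4909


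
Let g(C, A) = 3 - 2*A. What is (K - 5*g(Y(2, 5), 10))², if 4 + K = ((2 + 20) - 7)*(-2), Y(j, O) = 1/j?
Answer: 2601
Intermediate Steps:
K = -34 (K = -4 + ((2 + 20) - 7)*(-2) = -4 + (22 - 7)*(-2) = -4 + 15*(-2) = -4 - 30 = -34)
(K - 5*g(Y(2, 5), 10))² = (-34 - 5*(3 - 2*10))² = (-34 - 5*(3 - 20))² = (-34 - 5*(-17))² = (-34 + 85)² = 51² = 2601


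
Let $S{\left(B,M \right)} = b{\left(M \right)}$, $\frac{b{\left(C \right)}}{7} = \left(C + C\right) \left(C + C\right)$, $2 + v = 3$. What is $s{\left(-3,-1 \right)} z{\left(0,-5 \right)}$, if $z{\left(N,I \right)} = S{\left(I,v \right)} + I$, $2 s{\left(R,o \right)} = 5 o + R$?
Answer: $-92$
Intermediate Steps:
$v = 1$ ($v = -2 + 3 = 1$)
$b{\left(C \right)} = 28 C^{2}$ ($b{\left(C \right)} = 7 \left(C + C\right) \left(C + C\right) = 7 \cdot 2 C 2 C = 7 \cdot 4 C^{2} = 28 C^{2}$)
$S{\left(B,M \right)} = 28 M^{2}$
$s{\left(R,o \right)} = \frac{R}{2} + \frac{5 o}{2}$ ($s{\left(R,o \right)} = \frac{5 o + R}{2} = \frac{R + 5 o}{2} = \frac{R}{2} + \frac{5 o}{2}$)
$z{\left(N,I \right)} = 28 + I$ ($z{\left(N,I \right)} = 28 \cdot 1^{2} + I = 28 \cdot 1 + I = 28 + I$)
$s{\left(-3,-1 \right)} z{\left(0,-5 \right)} = \left(\frac{1}{2} \left(-3\right) + \frac{5}{2} \left(-1\right)\right) \left(28 - 5\right) = \left(- \frac{3}{2} - \frac{5}{2}\right) 23 = \left(-4\right) 23 = -92$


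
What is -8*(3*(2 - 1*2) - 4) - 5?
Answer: 27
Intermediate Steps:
-8*(3*(2 - 1*2) - 4) - 5 = -8*(3*(2 - 2) - 4) - 5 = -8*(3*0 - 4) - 5 = -8*(0 - 4) - 5 = -8*(-4) - 5 = 32 - 5 = 27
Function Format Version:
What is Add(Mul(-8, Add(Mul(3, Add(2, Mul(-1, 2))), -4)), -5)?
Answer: 27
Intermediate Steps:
Add(Mul(-8, Add(Mul(3, Add(2, Mul(-1, 2))), -4)), -5) = Add(Mul(-8, Add(Mul(3, Add(2, -2)), -4)), -5) = Add(Mul(-8, Add(Mul(3, 0), -4)), -5) = Add(Mul(-8, Add(0, -4)), -5) = Add(Mul(-8, -4), -5) = Add(32, -5) = 27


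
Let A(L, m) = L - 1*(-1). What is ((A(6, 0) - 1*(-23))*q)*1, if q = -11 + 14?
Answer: 90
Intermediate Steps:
q = 3
A(L, m) = 1 + L (A(L, m) = L + 1 = 1 + L)
((A(6, 0) - 1*(-23))*q)*1 = (((1 + 6) - 1*(-23))*3)*1 = ((7 + 23)*3)*1 = (30*3)*1 = 90*1 = 90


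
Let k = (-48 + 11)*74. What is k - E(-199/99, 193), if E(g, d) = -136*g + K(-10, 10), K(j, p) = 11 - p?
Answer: -298225/99 ≈ -3012.4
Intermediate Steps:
k = -2738 (k = -37*74 = -2738)
E(g, d) = 1 - 136*g (E(g, d) = -136*g + (11 - 1*10) = -136*g + (11 - 10) = -136*g + 1 = 1 - 136*g)
k - E(-199/99, 193) = -2738 - (1 - (-27064)/99) = -2738 - (1 - 136*(-199/99)) = -2738 - (1 + 27064/99) = -2738 - 1*27163/99 = -2738 - 27163/99 = -298225/99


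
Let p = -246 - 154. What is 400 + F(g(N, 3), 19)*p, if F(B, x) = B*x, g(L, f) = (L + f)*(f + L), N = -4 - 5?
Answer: -273200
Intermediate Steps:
p = -400
N = -9
g(L, f) = (L + f)**2 (g(L, f) = (L + f)*(L + f) = (L + f)**2)
400 + F(g(N, 3), 19)*p = 400 + ((-9 + 3)**2*19)*(-400) = 400 + ((-6)**2*19)*(-400) = 400 + (36*19)*(-400) = 400 + 684*(-400) = 400 - 273600 = -273200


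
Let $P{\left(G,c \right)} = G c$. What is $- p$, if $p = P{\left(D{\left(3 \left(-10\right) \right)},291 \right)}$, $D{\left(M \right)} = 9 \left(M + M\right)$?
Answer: $157140$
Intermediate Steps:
$D{\left(M \right)} = 18 M$ ($D{\left(M \right)} = 9 \cdot 2 M = 18 M$)
$p = -157140$ ($p = 18 \cdot 3 \left(-10\right) 291 = 18 \left(-30\right) 291 = \left(-540\right) 291 = -157140$)
$- p = \left(-1\right) \left(-157140\right) = 157140$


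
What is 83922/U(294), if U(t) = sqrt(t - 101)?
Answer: 83922*sqrt(193)/193 ≈ 6040.8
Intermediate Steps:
U(t) = sqrt(-101 + t)
83922/U(294) = 83922/(sqrt(-101 + 294)) = 83922/(sqrt(193)) = 83922*(sqrt(193)/193) = 83922*sqrt(193)/193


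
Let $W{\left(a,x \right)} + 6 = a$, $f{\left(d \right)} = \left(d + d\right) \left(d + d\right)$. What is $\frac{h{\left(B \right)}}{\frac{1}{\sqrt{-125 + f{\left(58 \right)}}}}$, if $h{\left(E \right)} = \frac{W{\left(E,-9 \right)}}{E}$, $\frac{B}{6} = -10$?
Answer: $\frac{11 \sqrt{13331}}{10} \approx 127.01$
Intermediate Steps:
$f{\left(d \right)} = 4 d^{2}$ ($f{\left(d \right)} = 2 d 2 d = 4 d^{2}$)
$B = -60$ ($B = 6 \left(-10\right) = -60$)
$W{\left(a,x \right)} = -6 + a$
$h{\left(E \right)} = \frac{-6 + E}{E}$
$\frac{h{\left(B \right)}}{\frac{1}{\sqrt{-125 + f{\left(58 \right)}}}} = \frac{\frac{1}{-60} \left(-6 - 60\right)}{\frac{1}{\sqrt{-125 + 4 \cdot 58^{2}}}} = \frac{\left(- \frac{1}{60}\right) \left(-66\right)}{\frac{1}{\sqrt{-125 + 4 \cdot 3364}}} = \frac{11}{10 \frac{1}{\sqrt{-125 + 13456}}} = \frac{11}{10 \frac{1}{\sqrt{13331}}} = \frac{11}{10 \frac{\sqrt{13331}}{13331}} = \frac{11 \sqrt{13331}}{10}$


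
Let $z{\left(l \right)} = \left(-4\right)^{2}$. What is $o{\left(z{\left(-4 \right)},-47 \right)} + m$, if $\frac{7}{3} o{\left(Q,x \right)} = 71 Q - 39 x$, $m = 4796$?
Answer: $\frac{42479}{7} \approx 6068.4$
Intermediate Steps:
$z{\left(l \right)} = 16$
$o{\left(Q,x \right)} = - \frac{117 x}{7} + \frac{213 Q}{7}$ ($o{\left(Q,x \right)} = \frac{3 \left(71 Q - 39 x\right)}{7} = \frac{3 \left(- 39 x + 71 Q\right)}{7} = - \frac{117 x}{7} + \frac{213 Q}{7}$)
$o{\left(z{\left(-4 \right)},-47 \right)} + m = \left(\left(- \frac{117}{7}\right) \left(-47\right) + \frac{213}{7} \cdot 16\right) + 4796 = \left(\frac{5499}{7} + \frac{3408}{7}\right) + 4796 = \frac{8907}{7} + 4796 = \frac{42479}{7}$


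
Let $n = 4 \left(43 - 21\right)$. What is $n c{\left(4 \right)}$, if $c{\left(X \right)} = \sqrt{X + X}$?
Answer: $176 \sqrt{2} \approx 248.9$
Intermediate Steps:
$c{\left(X \right)} = \sqrt{2} \sqrt{X}$ ($c{\left(X \right)} = \sqrt{2 X} = \sqrt{2} \sqrt{X}$)
$n = 88$ ($n = 4 \cdot 22 = 88$)
$n c{\left(4 \right)} = 88 \sqrt{2} \sqrt{4} = 88 \sqrt{2} \cdot 2 = 88 \cdot 2 \sqrt{2} = 176 \sqrt{2}$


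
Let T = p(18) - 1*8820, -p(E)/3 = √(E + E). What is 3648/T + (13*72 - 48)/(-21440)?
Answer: -1792943/3947640 ≈ -0.45418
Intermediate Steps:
p(E) = -3*√2*√E (p(E) = -3*√(E + E) = -3*√2*√E)
T = -8838 (T = -3*√2*√18 - 1*8820 = -3*√2*3*√2 - 8820 = -18 - 8820 = -8838)
3648/T + (13*72 - 48)/(-21440) = 3648/(-8838) + (13*72 - 48)/(-21440) = 3648*(-1/8838) + (936 - 48)*(-1/21440) = -608/1473 + 888*(-1/21440) = -608/1473 - 111/2680 = -1792943/3947640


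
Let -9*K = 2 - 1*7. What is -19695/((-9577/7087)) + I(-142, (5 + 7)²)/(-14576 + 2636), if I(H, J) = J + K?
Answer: 14999089389223/1029144420 ≈ 14574.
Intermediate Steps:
K = 5/9 (K = -(2 - 1*7)/9 = -(2 - 7)/9 = -⅑*(-5) = 5/9 ≈ 0.55556)
I(H, J) = 5/9 + J (I(H, J) = J + 5/9 = 5/9 + J)
-19695/((-9577/7087)) + I(-142, (5 + 7)²)/(-14576 + 2636) = -19695/((-9577/7087)) + (5/9 + (5 + 7)²)/(-14576 + 2636) = -19695/((-9577*1/7087)) + (5/9 + 12²)/(-11940) = -19695/(-9577/7087) + (5/9 + 144)*(-1/11940) = -19695*(-7087/9577) + (1301/9)*(-1/11940) = 139578465/9577 - 1301/107460 = 14999089389223/1029144420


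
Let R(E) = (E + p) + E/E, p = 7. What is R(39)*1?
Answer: 47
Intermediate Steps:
R(E) = 8 + E (R(E) = (E + 7) + E/E = (7 + E) + 1 = 8 + E)
R(39)*1 = (8 + 39)*1 = 47*1 = 47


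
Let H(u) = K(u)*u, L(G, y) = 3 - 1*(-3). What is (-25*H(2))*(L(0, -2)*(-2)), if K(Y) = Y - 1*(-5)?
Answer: 4200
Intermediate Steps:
L(G, y) = 6 (L(G, y) = 3 + 3 = 6)
K(Y) = 5 + Y (K(Y) = Y + 5 = 5 + Y)
H(u) = u*(5 + u) (H(u) = (5 + u)*u = u*(5 + u))
(-25*H(2))*(L(0, -2)*(-2)) = (-50*(5 + 2))*(6*(-2)) = -50*7*(-12) = -25*14*(-12) = -350*(-12) = 4200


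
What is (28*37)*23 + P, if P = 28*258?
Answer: 31052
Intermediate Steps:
P = 7224
(28*37)*23 + P = (28*37)*23 + 7224 = 1036*23 + 7224 = 23828 + 7224 = 31052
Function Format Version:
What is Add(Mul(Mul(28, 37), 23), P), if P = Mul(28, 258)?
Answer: 31052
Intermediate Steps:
P = 7224
Add(Mul(Mul(28, 37), 23), P) = Add(Mul(Mul(28, 37), 23), 7224) = Add(Mul(1036, 23), 7224) = Add(23828, 7224) = 31052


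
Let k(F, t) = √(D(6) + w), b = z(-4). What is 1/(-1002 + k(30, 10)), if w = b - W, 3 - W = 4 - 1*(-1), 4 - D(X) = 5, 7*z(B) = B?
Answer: -2338/2342675 - √21/7028025 ≈ -0.00099866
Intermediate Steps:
z(B) = B/7
b = -4/7 (b = (⅐)*(-4) = -4/7 ≈ -0.57143)
D(X) = -1 (D(X) = 4 - 1*5 = 4 - 5 = -1)
W = -2 (W = 3 - (4 - 1*(-1)) = 3 - (4 + 1) = 3 - 1*5 = 3 - 5 = -2)
w = 10/7 (w = -4/7 - 1*(-2) = -4/7 + 2 = 10/7 ≈ 1.4286)
k(F, t) = √21/7 (k(F, t) = √(-1 + 10/7) = √(3/7) = √21/7)
1/(-1002 + k(30, 10)) = 1/(-1002 + √21/7)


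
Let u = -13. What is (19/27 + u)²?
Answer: 110224/729 ≈ 151.20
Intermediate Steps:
(19/27 + u)² = (19/27 - 13)² = (-332/27)² = 110224/729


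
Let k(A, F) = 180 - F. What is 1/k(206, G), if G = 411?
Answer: -1/231 ≈ -0.0043290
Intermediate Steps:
1/k(206, G) = 1/(180 - 1*411) = 1/(180 - 411) = 1/(-231) = -1/231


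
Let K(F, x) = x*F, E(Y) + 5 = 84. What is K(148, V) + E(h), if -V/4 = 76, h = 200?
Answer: -44913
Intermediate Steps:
V = -304 (V = -4*76 = -304)
E(Y) = 79 (E(Y) = -5 + 84 = 79)
K(F, x) = F*x
K(148, V) + E(h) = 148*(-304) + 79 = -44992 + 79 = -44913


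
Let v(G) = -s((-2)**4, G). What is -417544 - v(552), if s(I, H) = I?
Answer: -417528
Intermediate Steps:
v(G) = -16 (v(G) = -1*(-2)**4 = -1*16 = -16)
-417544 - v(552) = -417544 - 1*(-16) = -417544 + 16 = -417528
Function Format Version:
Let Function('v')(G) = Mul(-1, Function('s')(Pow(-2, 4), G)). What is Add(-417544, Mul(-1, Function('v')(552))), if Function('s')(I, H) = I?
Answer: -417528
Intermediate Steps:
Function('v')(G) = -16 (Function('v')(G) = Mul(-1, Pow(-2, 4)) = Mul(-1, 16) = -16)
Add(-417544, Mul(-1, Function('v')(552))) = Add(-417544, Mul(-1, -16)) = Add(-417544, 16) = -417528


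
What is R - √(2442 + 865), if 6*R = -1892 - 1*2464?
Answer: -726 - √3307 ≈ -783.51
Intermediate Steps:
R = -726 (R = (-1892 - 1*2464)/6 = (-1892 - 2464)/6 = (⅙)*(-4356) = -726)
R - √(2442 + 865) = -726 - √(2442 + 865) = -726 - √3307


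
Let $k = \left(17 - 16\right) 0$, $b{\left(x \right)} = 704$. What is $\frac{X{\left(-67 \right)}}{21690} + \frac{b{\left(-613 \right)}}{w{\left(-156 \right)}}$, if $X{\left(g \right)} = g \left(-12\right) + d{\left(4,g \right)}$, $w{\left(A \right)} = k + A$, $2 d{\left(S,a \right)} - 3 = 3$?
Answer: $- \frac{140221}{31330} \approx -4.4756$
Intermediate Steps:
$k = 0$ ($k = \left(17 - 16\right) 0 = 1 \cdot 0 = 0$)
$d{\left(S,a \right)} = 3$ ($d{\left(S,a \right)} = \frac{3}{2} + \frac{1}{2} \cdot 3 = \frac{3}{2} + \frac{3}{2} = 3$)
$w{\left(A \right)} = A$ ($w{\left(A \right)} = 0 + A = A$)
$X{\left(g \right)} = 3 - 12 g$ ($X{\left(g \right)} = g \left(-12\right) + 3 = - 12 g + 3 = 3 - 12 g$)
$\frac{X{\left(-67 \right)}}{21690} + \frac{b{\left(-613 \right)}}{w{\left(-156 \right)}} = \frac{3 - -804}{21690} + \frac{704}{-156} = \left(3 + 804\right) \frac{1}{21690} + 704 \left(- \frac{1}{156}\right) = 807 \cdot \frac{1}{21690} - \frac{176}{39} = \frac{269}{7230} - \frac{176}{39} = - \frac{140221}{31330}$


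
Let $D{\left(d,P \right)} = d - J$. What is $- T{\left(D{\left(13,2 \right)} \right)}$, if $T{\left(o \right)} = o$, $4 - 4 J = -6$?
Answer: $- \frac{21}{2} \approx -10.5$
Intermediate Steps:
$J = \frac{5}{2}$ ($J = 1 - - \frac{3}{2} = 1 + \frac{3}{2} = \frac{5}{2} \approx 2.5$)
$D{\left(d,P \right)} = - \frac{5}{2} + d$ ($D{\left(d,P \right)} = d - \frac{5}{2} = - \frac{5}{2} + d$)
$- T{\left(D{\left(13,2 \right)} \right)} = - (- \frac{5}{2} + 13) = \left(-1\right) \frac{21}{2} = - \frac{21}{2}$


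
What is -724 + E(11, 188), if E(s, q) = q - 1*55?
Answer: -591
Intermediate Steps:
E(s, q) = -55 + q (E(s, q) = q - 55 = -55 + q)
-724 + E(11, 188) = -724 + (-55 + 188) = -724 + 133 = -591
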